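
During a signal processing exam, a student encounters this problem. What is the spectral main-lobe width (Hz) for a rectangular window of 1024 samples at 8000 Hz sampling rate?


Main lobe width for a rectangular window:
Width = 2 * fs / N
      = 2 * 8000 / 1024
      = 16000 / 1024
      = 15.625 Hz

15.625 Hz


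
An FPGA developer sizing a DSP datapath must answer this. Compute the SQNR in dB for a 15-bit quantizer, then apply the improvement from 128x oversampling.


Step 1 — baseline SQNR at Nyquist:
SQNR_base = 6.02*N + 1.76
          = 6.02*15 + 1.76
          = 92.06 dB

Step 2 — oversampling processing gain:
G = 10*log10(OSR) = 10*log10(128) = 21.07 dB

Step 3 — total:
SQNR_total = 92.06 + 21.07 = 113.13 dB

Base SQNR = 92.06 dB; oversampled SQNR = 113.13 dB


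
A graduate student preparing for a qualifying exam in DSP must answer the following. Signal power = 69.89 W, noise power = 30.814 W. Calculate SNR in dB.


SNR in decibels:
SNR = 10 * log10(Ps / Pn)
    = 10 * log10(69.89 / 30.814)
    = 10 * log10(2.2681)
    = 10 * 0.3557
    = 3.56 dB

3.56 dB


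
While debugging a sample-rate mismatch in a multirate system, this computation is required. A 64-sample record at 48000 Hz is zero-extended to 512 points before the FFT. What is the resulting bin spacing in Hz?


Frequency resolution after zero-padding:
N_padded = 64 * 8 = 512
df = fs / N_padded
   = 48000 / 512
   = 93.75 Hz

93.75 Hz


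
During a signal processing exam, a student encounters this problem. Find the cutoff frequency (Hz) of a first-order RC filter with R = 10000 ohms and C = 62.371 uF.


Cutoff frequency of a first-order RC filter:
fc = 1 / (2 * pi * R * C)
C = 62.371 uF = 6.2371e-05 F
fc = 1 / (2 * pi * 10000 * 6.2371e-05)
   = 1 / 3.918885507941
   = 0.255175 Hz

0.255175 Hz


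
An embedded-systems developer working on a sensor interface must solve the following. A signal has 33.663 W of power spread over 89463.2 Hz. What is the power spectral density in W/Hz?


Power spectral density:
PSD = P / BW
    = 33.663 / 89463.2
    = 0.00037628 W/Hz

0.00037628 W/Hz


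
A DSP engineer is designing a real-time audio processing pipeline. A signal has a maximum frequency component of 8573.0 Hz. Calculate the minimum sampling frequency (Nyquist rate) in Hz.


The Nyquist rate is twice the maximum frequency component.
fs_min = 2 * fmax
      = 2 * 8573.0
      = 17146.0 Hz

17146.0


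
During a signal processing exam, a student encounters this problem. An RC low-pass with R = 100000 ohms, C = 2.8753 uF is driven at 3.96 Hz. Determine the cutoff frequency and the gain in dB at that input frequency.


Step 1 — cutoff frequency:
fc = 1 / (2*pi*R*C)
C = 2.8753 uF = 2.8753e-06 F
fc = 1 / (2*pi*100000*2.8753e-06)
   = 0.553525 Hz

Step 2 — magnitude at f = 3.96 Hz:
|H(f)| = 1 / sqrt(1 + (f/fc)^2)
f/fc = 3.96 / 0.553525 = 7.154148
|H| = 1 / sqrt(1 + 51.181834) = 0.1384332
|H|_dB = 20*log10(0.1384332) = -17.18 dB

fc = 0.553525 Hz; |H(3.96 Hz)| = -17.18 dB


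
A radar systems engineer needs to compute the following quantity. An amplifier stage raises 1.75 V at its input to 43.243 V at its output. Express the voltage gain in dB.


Voltage gain in dB:
G = 20 * log10(Vout / Vin)
  = 20 * log10(43.243 / 1.75)
  = 20 * log10(24.710286)
  = 20 * 1.392878
  = 27.86 dB

27.86 dB


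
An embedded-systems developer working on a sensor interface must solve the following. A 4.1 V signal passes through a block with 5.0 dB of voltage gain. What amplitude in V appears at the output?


Output voltage from dB gain:
V_out = V_in * 10^(gain_dB / 20)
      = 4.1 * 10^(5.0 / 20)
      = 4.1 * 1.778279
      = 7.2909 V

7.2909 V


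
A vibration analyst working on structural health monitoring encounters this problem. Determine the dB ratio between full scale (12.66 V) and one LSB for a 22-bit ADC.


Dynamic range from full-scale to LSB:
V_min = V_max / 2^bits = 12.66 / 2^22
DR = 20 * log10(V_max / V_min)
   = 20 * log10(2^22)
   = 20 * 22 * log10(2)
   = 132.45 dB

132.45 dB


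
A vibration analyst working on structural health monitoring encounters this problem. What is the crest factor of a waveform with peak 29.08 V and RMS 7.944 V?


Crest factor is the ratio of peak to RMS:
CF = V_peak / V_rms
   = 29.08 / 7.944
   = 3.6606

3.6606


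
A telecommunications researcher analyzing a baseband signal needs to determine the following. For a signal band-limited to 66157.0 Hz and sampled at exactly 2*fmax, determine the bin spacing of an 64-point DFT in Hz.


Step 1 — Nyquist sampling rate:
fs = 2 * fmax = 2 * 66157.0 = 132314.0 Hz

Step 2 — DFT bin spacing:
df = fs / N = 132314.0 / 64 = 2067.4062 Hz

2067.4062 Hz


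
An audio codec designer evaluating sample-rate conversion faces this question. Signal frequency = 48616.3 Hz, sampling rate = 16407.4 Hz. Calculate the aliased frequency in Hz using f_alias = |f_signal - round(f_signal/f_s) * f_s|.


Compute the nearest integer multiple of fs to the signal:
n = round(48616.3 / 16407.4) = 3
f_alias = |48616.3 - 3 * 16407.4|
        = |48616.3 - 49222.2|
        = 605.9 Hz

605.9


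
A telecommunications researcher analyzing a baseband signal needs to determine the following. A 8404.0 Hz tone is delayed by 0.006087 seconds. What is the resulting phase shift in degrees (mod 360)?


Phase shift from frequency and time delay:
phi = 360 * f * t_delay
    = 360 * 8404.0 * 0.006087
    = 18415.85 degrees
    mod 360 = 55.85 degrees

55.85 degrees


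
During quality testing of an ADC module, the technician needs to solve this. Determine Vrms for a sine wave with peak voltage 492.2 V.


RMS voltage for a sinusoidal waveform:
V_rms = V_peak / sqrt(2)
      = 492.2 / 1.414214
      = 348.038 V

348.038 V


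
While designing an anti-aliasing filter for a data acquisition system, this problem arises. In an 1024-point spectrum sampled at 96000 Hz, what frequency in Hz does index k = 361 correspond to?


Frequency of DFT bin k:
f_k = k * fs / N
    = 361 * 96000 / 1024
    = 34656000 / 1024
    = 33843.75 Hz

33843.75 Hz


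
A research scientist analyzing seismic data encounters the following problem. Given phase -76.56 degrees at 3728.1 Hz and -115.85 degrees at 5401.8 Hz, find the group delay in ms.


Group delay from phase difference:
tau = -d(phi)/d(omega)
d(phi) = -39.29 deg = -0.68574 rad
d(omega) = 2*pi*(5401.8 - 3728.1) = 10516.1672 rad/s
tau = -(-0.68574) / 10516.1672
    = 0.0652 ms

0.0652 ms


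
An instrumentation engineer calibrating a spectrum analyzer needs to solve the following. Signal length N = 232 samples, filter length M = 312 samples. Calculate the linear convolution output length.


Linear convolution output length:
L = N + M - 1
  = 232 + 312 - 1
  = 543 samples

543


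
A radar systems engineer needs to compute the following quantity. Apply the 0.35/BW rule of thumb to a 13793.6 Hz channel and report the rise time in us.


Rise time from bandwidth relationship:
tr = 0.35 / BW
   = 0.35 / 13793.6
   = 2.537408653e-05 s
   = 25.3741 us

25.3741 us


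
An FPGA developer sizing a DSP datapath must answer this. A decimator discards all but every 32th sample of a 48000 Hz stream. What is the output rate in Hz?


Decimation reduces the sample rate:
fs_out = fs_in / M
       = 48000 / 32
       = 1500.0 Hz

1500.0 Hz


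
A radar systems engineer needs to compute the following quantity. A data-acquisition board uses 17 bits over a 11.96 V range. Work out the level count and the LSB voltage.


Step 1 — number of quantization levels:
L = 2^N = 2^17 = 131072

Step 2 — LSB step size:
delta = Vfs / L
      = 11.96 / 131072
      = 9.125e-05 V

Levels = 131072; step size = 9.125e-05 V


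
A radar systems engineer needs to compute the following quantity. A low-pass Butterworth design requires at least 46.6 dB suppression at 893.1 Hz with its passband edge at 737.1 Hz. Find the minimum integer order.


Butterworth filter order formula:
n = log10(10^(A/10) - 1) / (2 * log10(f_stop/f_pass))
10^(46.6/10) - 1 = 45707.819
f_stop/f_pass = 893.1 / 737.1 = 1.2116
n = 27.9464 -> ceil = 28

28


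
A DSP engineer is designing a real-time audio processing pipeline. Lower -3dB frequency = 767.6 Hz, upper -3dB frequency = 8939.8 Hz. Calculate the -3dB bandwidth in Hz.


Bandwidth is the difference of -3dB frequencies:
BW = f_high - f_low
   = 8939.8 - 767.6
   = 8172.2 Hz

8172.2 Hz


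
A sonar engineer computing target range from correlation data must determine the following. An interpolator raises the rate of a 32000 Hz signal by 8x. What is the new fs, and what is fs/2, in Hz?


Step 1 — output sample rate after interpolation by L:
fs_out = L * fs_in = 8 * 32000 = 256000 Hz

Step 2 — Nyquist frequency of the output stream:
f_Nyq = fs_out / 2 = 256000 / 2 = 128000.0 Hz

fs_out = 256000 Hz; f_Nyquist = 128000.0 Hz


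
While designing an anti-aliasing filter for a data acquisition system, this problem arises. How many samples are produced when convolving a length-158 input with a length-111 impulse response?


Linear convolution output length:
L = N + M - 1
  = 158 + 111 - 1
  = 268 samples

268


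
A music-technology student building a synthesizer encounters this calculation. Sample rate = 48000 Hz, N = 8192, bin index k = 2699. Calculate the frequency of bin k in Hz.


Frequency of DFT bin k:
f_k = k * fs / N
    = 2699 * 48000 / 8192
    = 129552000 / 8192
    = 15814.453 Hz

15814.453 Hz


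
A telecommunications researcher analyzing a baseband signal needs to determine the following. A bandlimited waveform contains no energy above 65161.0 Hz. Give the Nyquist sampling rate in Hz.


The Nyquist rate is twice the maximum frequency component.
fs_min = 2 * fmax
      = 2 * 65161.0
      = 130322.0 Hz

130322.0


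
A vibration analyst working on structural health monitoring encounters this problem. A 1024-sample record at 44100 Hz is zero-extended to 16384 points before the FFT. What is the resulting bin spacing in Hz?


Frequency resolution after zero-padding:
N_padded = 1024 * 16 = 16384
df = fs / N_padded
   = 44100 / 16384
   = 2.6917 Hz

2.6917 Hz


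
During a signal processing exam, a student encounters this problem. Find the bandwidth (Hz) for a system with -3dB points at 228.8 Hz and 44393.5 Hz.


Bandwidth is the difference of -3dB frequencies:
BW = f_high - f_low
   = 44393.5 - 228.8
   = 44164.7 Hz

44164.7 Hz


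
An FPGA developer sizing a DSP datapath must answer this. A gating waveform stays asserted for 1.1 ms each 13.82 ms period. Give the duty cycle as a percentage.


Duty cycle as a percentage:
DC = (t_on / T) * 100
   = (1.1 / 13.82) * 100
   = 0.079595 * 100
   = 7.96 %

7.96 %


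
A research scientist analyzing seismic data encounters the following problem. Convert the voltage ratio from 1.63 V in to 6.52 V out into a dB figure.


Voltage gain in dB:
G = 20 * log10(Vout / Vin)
  = 20 * log10(6.52 / 1.63)
  = 20 * log10(4.0)
  = 20 * 0.60206
  = 12.04 dB

12.04 dB


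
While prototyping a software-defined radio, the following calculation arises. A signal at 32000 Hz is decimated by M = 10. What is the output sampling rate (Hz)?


Decimation reduces the sample rate:
fs_out = fs_in / M
       = 32000 / 10
       = 3200.0 Hz

3200.0 Hz


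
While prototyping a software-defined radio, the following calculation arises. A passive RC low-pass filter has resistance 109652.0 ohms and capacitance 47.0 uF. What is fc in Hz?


Cutoff frequency of a first-order RC filter:
fc = 1 / (2 * pi * R * C)
C = 47.0 uF = 4.7e-05 F
fc = 1 / (2 * pi * 109652.0 * 4.7e-05)
   = 1 / 32.381300259234
   = 0.030882 Hz

0.030882 Hz


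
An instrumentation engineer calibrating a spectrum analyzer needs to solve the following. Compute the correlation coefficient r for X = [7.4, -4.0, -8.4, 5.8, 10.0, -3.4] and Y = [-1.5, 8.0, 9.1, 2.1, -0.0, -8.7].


Pearson correlation coefficient (population):
r = cov(X,Y) / (std(X) * std(Y))
Mean X = 1.2333, Mean Y = 1.5
Cov(X,Y) = -14.813333
Std(X) = 6.799428, Std(Y) = 5.995276
r = -0.3634

-0.3634


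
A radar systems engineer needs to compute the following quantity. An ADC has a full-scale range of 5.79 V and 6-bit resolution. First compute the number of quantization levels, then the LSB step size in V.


Step 1 — number of quantization levels:
L = 2^N = 2^6 = 64

Step 2 — LSB step size:
delta = Vfs / L
      = 5.79 / 64
      = 0.09046875 V

Levels = 64; step size = 0.09046875 V


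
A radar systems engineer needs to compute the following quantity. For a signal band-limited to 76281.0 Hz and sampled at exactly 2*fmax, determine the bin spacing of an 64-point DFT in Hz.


Step 1 — Nyquist sampling rate:
fs = 2 * fmax = 2 * 76281.0 = 152562.0 Hz

Step 2 — DFT bin spacing:
df = fs / N = 152562.0 / 64 = 2383.7812 Hz

2383.7812 Hz


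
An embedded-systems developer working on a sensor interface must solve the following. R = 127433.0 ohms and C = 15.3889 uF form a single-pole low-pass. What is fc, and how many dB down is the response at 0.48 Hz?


Step 1 — cutoff frequency:
fc = 1 / (2*pi*R*C)
C = 15.3889 uF = 1.53889e-05 F
fc = 1 / (2*pi*127433.0*1.53889e-05)
   = 0.0811579 Hz

Step 2 — magnitude at f = 0.48 Hz:
|H(f)| = 1 / sqrt(1 + (f/fc)^2)
f/fc = 0.48 / 0.0811579 = 5.914397
|H| = 1 / sqrt(1 + 34.980092) = 0.1667128
|H|_dB = 20*log10(0.1667128) = -15.56 dB

fc = 0.0811579 Hz; |H(0.48 Hz)| = -15.56 dB


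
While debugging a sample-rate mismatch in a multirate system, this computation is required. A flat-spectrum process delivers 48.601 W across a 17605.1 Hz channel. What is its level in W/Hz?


Power spectral density:
PSD = P / BW
    = 48.601 / 17605.1
    = 0.00276062 W/Hz

0.00276062 W/Hz


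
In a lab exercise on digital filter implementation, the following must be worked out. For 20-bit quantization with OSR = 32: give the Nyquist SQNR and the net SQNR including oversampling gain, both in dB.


Step 1 — baseline SQNR at Nyquist:
SQNR_base = 6.02*N + 1.76
          = 6.02*20 + 1.76
          = 122.16 dB

Step 2 — oversampling processing gain:
G = 10*log10(OSR) = 10*log10(32) = 15.05 dB

Step 3 — total:
SQNR_total = 122.16 + 15.05 = 137.21 dB

Base SQNR = 122.16 dB; oversampled SQNR = 137.21 dB


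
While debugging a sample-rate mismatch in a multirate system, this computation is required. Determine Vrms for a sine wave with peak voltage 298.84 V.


RMS voltage for a sinusoidal waveform:
V_rms = V_peak / sqrt(2)
      = 298.84 / 1.414214
      = 211.312 V

211.312 V


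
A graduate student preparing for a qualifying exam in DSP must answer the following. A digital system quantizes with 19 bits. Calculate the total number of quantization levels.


Number of quantization levels = 2^N
= 2^19
= 524288

524288


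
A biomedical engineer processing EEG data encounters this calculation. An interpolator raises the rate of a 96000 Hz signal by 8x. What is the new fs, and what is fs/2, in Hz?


Step 1 — output sample rate after interpolation by L:
fs_out = L * fs_in = 8 * 96000 = 768000 Hz

Step 2 — Nyquist frequency of the output stream:
f_Nyq = fs_out / 2 = 768000 / 2 = 384000.0 Hz

fs_out = 768000 Hz; f_Nyquist = 384000.0 Hz


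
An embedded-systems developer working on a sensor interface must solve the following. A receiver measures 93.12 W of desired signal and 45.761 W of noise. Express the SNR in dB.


SNR in decibels:
SNR = 10 * log10(Ps / Pn)
    = 10 * log10(93.12 / 45.761)
    = 10 * log10(2.0349)
    = 10 * 0.3085
    = 3.09 dB

3.09 dB


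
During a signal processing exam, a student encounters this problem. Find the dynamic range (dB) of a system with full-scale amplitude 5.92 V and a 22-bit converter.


Dynamic range from full-scale to LSB:
V_min = V_max / 2^bits = 5.92 / 2^22
DR = 20 * log10(V_max / V_min)
   = 20 * log10(2^22)
   = 20 * 22 * log10(2)
   = 132.45 dB

132.45 dB


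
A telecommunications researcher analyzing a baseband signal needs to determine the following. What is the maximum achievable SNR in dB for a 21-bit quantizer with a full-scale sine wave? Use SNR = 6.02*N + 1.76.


Theoretical SNR for a full-scale sinusoid:
SNR = 6.02 * N + 1.76
    = 6.02 * 21 + 1.76
    = 126.42 + 1.76
    = 128.18 dB

128.18 dB


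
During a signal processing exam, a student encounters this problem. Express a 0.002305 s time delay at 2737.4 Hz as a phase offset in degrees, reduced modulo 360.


Phase shift from frequency and time delay:
phi = 360 * f * t_delay
    = 360 * 2737.4 * 0.002305
    = 2271.49 degrees
    mod 360 = 111.49 degrees

111.49 degrees


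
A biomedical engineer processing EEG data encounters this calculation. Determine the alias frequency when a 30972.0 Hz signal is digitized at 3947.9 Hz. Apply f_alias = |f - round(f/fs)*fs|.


Compute the nearest integer multiple of fs to the signal:
n = round(30972.0 / 3947.9) = 8
f_alias = |30972.0 - 8 * 3947.9|
        = |30972.0 - 31583.2|
        = 611.2 Hz

611.2


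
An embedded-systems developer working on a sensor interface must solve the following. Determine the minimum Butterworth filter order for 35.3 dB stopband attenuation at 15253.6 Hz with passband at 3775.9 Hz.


Butterworth filter order formula:
n = log10(10^(A/10) - 1) / (2 * log10(f_stop/f_pass))
10^(35.3/10) - 1 = 3387.4416
f_stop/f_pass = 15253.6 / 3775.9 = 4.0397
n = 2.9107 -> ceil = 3

3


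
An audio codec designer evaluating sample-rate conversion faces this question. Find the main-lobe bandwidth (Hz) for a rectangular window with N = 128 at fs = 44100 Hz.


Main lobe width for a rectangular window:
Width = 2 * fs / N
      = 2 * 44100 / 128
      = 88200 / 128
      = 689.062 Hz

689.062 Hz


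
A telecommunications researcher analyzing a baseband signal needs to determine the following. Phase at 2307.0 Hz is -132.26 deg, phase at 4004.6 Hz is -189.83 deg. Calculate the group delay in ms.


Group delay from phase difference:
tau = -d(phi)/d(omega)
d(phi) = -57.57 deg = -1.004786 rad
d(omega) = 2*pi*(4004.6 - 2307.0) = 10666.3354 rad/s
tau = -(-1.004786) / 10666.3354
    = 0.0942 ms

0.0942 ms


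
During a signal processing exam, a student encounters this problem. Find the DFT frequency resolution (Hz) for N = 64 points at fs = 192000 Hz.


DFT frequency resolution:
df = fs / N
   = 192000 / 64
   = 3000.0 Hz

3000.0 Hz


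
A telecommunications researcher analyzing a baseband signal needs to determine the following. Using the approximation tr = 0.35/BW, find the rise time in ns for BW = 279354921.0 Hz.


Rise time from bandwidth relationship:
tr = 0.35 / BW
   = 0.35 / 279354921.0
   = 1.252886467e-09 s
   = 1.2529 ns

1.2529 ns


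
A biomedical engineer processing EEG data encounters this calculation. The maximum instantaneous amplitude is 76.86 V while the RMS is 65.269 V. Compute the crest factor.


Crest factor is the ratio of peak to RMS:
CF = V_peak / V_rms
   = 76.86 / 65.269
   = 1.1776

1.1776


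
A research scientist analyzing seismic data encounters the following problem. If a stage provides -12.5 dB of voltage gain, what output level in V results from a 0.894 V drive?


Output voltage from dB gain:
V_out = V_in * 10^(gain_dB / 20)
      = 0.894 * 10^(-12.5 / 20)
      = 0.894 * 0.237137
      = 0.212 V

0.212 V


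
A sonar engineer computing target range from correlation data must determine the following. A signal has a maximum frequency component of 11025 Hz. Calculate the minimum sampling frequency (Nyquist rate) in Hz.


The Nyquist rate is twice the maximum frequency component.
fs_min = 2 * fmax
      = 2 * 11025
      = 22050 Hz

22050


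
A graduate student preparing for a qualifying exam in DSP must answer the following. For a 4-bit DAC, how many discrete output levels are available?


Number of quantization levels = 2^N
= 2^4
= 16

16


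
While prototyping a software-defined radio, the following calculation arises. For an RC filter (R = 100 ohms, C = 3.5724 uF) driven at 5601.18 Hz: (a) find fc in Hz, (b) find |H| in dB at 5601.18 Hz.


Step 1 — cutoff frequency:
fc = 1 / (2*pi*R*C)
C = 3.5724 uF = 3.5724e-06 F
fc = 1 / (2*pi*100*3.5724e-06)
   = 445.513 Hz

Step 2 — magnitude at f = 5601.18 Hz:
|H(f)| = 1 / sqrt(1 + (f/fc)^2)
f/fc = 5601.18 / 445.513 = 12.572428
|H| = 1 / sqrt(1 + 158.065946) = 0.0792887
|H|_dB = 20*log10(0.0792887) = -22.02 dB

fc = 445.513 Hz; |H(5601.18 Hz)| = -22.02 dB


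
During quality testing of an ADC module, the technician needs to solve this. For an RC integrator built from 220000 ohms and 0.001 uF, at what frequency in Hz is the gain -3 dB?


Cutoff frequency of a first-order RC filter:
fc = 1 / (2 * pi * R * C)
C = 0.001 uF = 1e-09 F
fc = 1 / (2 * pi * 220000 * 1e-09)
   = 1 / 0.0013823007675795
   = 723.43156 Hz

723.43156 Hz


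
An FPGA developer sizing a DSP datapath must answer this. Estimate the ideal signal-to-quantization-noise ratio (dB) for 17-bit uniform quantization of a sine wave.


Theoretical SNR for a full-scale sinusoid:
SNR = 6.02 * N + 1.76
    = 6.02 * 17 + 1.76
    = 102.34 + 1.76
    = 104.1 dB

104.1 dB


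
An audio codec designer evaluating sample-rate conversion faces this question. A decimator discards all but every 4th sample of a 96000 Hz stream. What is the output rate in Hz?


Decimation reduces the sample rate:
fs_out = fs_in / M
       = 96000 / 4
       = 24000.0 Hz

24000.0 Hz


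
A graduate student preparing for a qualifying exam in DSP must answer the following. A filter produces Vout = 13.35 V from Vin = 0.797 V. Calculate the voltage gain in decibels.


Voltage gain in dB:
G = 20 * log10(Vout / Vin)
  = 20 * log10(13.35 / 0.797)
  = 20 * log10(16.750314)
  = 20 * 1.224023
  = 24.48 dB

24.48 dB


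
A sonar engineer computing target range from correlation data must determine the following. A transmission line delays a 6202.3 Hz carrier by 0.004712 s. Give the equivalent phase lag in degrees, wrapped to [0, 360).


Phase shift from frequency and time delay:
phi = 360 * f * t_delay
    = 360 * 6202.3 * 0.004712
    = 10521.09 degrees
    mod 360 = 81.09 degrees

81.09 degrees


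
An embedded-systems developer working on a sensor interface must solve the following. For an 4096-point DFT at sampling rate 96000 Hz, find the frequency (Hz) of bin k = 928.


Frequency of DFT bin k:
f_k = k * fs / N
    = 928 * 96000 / 4096
    = 89088000 / 4096
    = 21750.0 Hz

21750.0 Hz


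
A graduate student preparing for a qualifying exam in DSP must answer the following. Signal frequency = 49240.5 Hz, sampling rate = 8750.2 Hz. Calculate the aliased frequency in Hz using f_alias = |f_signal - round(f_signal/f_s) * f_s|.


Compute the nearest integer multiple of fs to the signal:
n = round(49240.5 / 8750.2) = 6
f_alias = |49240.5 - 6 * 8750.2|
        = |49240.5 - 52501.2|
        = 3260.7 Hz

3260.7


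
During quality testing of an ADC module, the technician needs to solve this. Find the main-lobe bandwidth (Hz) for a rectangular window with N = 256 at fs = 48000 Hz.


Main lobe width for a rectangular window:
Width = 2 * fs / N
      = 2 * 48000 / 256
      = 96000 / 256
      = 375.0 Hz

375.0 Hz


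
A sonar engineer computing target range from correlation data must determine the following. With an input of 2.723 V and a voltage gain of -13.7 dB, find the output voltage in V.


Output voltage from dB gain:
V_out = V_in * 10^(gain_dB / 20)
      = 2.723 * 10^(-13.7 / 20)
      = 2.723 * 0.206538
      = 0.5624 V

0.5624 V


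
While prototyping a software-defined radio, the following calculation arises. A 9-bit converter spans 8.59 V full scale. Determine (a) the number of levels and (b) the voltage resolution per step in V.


Step 1 — number of quantization levels:
L = 2^N = 2^9 = 512

Step 2 — LSB step size:
delta = Vfs / L
      = 8.59 / 512
      = 0.01677734 V

Levels = 512; step size = 0.01677734 V


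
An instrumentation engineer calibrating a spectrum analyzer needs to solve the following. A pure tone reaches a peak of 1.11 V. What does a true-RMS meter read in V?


RMS voltage for a sinusoidal waveform:
V_rms = V_peak / sqrt(2)
      = 1.11 / 1.414214
      = 0.785 V

0.785 V


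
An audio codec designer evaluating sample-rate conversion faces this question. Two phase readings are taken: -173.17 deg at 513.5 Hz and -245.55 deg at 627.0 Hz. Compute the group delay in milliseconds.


Group delay from phase difference:
tau = -d(phi)/d(omega)
d(phi) = -72.38 deg = -1.263269 rad
d(omega) = 2*pi*(627.0 - 513.5) = 713.1415 rad/s
tau = -(-1.263269) / 713.1415
    = 1.7714 ms

1.7714 ms


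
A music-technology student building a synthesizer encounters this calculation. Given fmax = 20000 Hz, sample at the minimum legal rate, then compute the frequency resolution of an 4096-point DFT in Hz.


Step 1 — Nyquist sampling rate:
fs = 2 * fmax = 2 * 20000 = 40000 Hz

Step 2 — DFT bin spacing:
df = fs / N = 40000 / 4096 = 9.7656 Hz

9.7656 Hz


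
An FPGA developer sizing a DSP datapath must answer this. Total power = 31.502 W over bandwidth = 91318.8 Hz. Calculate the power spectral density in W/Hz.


Power spectral density:
PSD = P / BW
    = 31.502 / 91318.8
    = 0.00034497 W/Hz

0.00034497 W/Hz


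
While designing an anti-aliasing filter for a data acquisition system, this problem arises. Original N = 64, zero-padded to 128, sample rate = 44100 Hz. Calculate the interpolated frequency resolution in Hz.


Frequency resolution after zero-padding:
N_padded = 64 * 2 = 128
df = fs / N_padded
   = 44100 / 128
   = 344.5312 Hz

344.5312 Hz


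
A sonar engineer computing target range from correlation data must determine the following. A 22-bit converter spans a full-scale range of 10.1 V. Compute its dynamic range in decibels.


Dynamic range from full-scale to LSB:
V_min = V_max / 2^bits = 10.1 / 2^22
DR = 20 * log10(V_max / V_min)
   = 20 * log10(2^22)
   = 20 * 22 * log10(2)
   = 132.45 dB

132.45 dB


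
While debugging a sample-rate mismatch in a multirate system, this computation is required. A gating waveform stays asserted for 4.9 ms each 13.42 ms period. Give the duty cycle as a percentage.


Duty cycle as a percentage:
DC = (t_on / T) * 100
   = (4.9 / 13.42) * 100
   = 0.365127 * 100
   = 36.51 %

36.51 %


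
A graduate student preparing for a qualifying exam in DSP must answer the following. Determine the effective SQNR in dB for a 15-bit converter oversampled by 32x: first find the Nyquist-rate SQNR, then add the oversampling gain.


Step 1 — baseline SQNR at Nyquist:
SQNR_base = 6.02*N + 1.76
          = 6.02*15 + 1.76
          = 92.06 dB

Step 2 — oversampling processing gain:
G = 10*log10(OSR) = 10*log10(32) = 15.05 dB

Step 3 — total:
SQNR_total = 92.06 + 15.05 = 107.11 dB

Base SQNR = 92.06 dB; oversampled SQNR = 107.11 dB


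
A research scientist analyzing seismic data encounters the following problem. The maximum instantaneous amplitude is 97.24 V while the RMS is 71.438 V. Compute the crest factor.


Crest factor is the ratio of peak to RMS:
CF = V_peak / V_rms
   = 97.24 / 71.438
   = 1.3612

1.3612


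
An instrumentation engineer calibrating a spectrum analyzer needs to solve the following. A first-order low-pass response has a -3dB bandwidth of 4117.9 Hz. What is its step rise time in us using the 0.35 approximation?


Rise time from bandwidth relationship:
tr = 0.35 / BW
   = 0.35 / 4117.9
   = 8.499477889e-05 s
   = 84.9948 us

84.9948 us


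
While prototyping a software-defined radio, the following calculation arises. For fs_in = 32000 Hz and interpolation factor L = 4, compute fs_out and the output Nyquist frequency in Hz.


Step 1 — output sample rate after interpolation by L:
fs_out = L * fs_in = 4 * 32000 = 128000 Hz

Step 2 — Nyquist frequency of the output stream:
f_Nyq = fs_out / 2 = 128000 / 2 = 64000.0 Hz

fs_out = 128000 Hz; f_Nyquist = 64000.0 Hz


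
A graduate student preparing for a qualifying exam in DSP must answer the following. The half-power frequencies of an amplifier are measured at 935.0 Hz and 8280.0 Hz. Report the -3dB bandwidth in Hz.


Bandwidth is the difference of -3dB frequencies:
BW = f_high - f_low
   = 8280.0 - 935.0
   = 7345.0 Hz

7345.0 Hz


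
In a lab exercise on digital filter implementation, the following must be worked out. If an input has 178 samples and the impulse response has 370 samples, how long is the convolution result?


Linear convolution output length:
L = N + M - 1
  = 178 + 370 - 1
  = 547 samples

547


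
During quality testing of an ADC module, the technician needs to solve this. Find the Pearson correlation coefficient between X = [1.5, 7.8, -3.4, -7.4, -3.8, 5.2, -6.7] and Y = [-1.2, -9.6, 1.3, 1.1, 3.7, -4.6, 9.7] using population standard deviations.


Pearson correlation coefficient (population):
r = cov(X,Y) / (std(X) * std(Y))
Mean X = -0.9714, Mean Y = 0.0571
Cov(X,Y) = -27.403061
Std(X) = 5.466447, Std(Y) = 5.67472
r = -0.8834

-0.8834


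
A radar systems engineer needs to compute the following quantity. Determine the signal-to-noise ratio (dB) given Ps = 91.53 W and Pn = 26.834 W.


SNR in decibels:
SNR = 10 * log10(Ps / Pn)
    = 10 * log10(91.53 / 26.834)
    = 10 * log10(3.411)
    = 10 * 0.5329
    = 5.33 dB

5.33 dB


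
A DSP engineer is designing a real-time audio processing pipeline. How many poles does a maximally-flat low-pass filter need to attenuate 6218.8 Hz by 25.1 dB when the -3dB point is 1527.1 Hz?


Butterworth filter order formula:
n = log10(10^(A/10) - 1) / (2 * log10(f_stop/f_pass))
10^(25.1/10) - 1 = 322.5937
f_stop/f_pass = 6218.8 / 1527.1 = 4.0723
n = 2.0568 -> ceil = 3

3


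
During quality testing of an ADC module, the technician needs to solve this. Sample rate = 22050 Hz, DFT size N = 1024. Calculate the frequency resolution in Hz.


DFT frequency resolution:
df = fs / N
   = 22050 / 1024
   = 21.5332 Hz

21.5332 Hz


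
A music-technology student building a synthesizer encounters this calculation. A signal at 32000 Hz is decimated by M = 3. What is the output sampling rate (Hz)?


Decimation reduces the sample rate:
fs_out = fs_in / M
       = 32000 / 3
       = 10666.6667 Hz

10666.6667 Hz


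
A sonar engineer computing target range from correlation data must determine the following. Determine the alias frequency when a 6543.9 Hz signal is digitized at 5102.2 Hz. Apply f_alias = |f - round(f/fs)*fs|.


Compute the nearest integer multiple of fs to the signal:
n = round(6543.9 / 5102.2) = 1
f_alias = |6543.9 - 1 * 5102.2|
        = |6543.9 - 5102.2|
        = 1441.7 Hz

1441.7


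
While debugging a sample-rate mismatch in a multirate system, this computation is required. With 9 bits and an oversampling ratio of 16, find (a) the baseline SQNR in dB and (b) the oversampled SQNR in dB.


Step 1 — baseline SQNR at Nyquist:
SQNR_base = 6.02*N + 1.76
          = 6.02*9 + 1.76
          = 55.94 dB

Step 2 — oversampling processing gain:
G = 10*log10(OSR) = 10*log10(16) = 12.04 dB

Step 3 — total:
SQNR_total = 55.94 + 12.04 = 67.98 dB

Base SQNR = 55.94 dB; oversampled SQNR = 67.98 dB


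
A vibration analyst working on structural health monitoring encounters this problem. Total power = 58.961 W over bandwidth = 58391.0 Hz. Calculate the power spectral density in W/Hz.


Power spectral density:
PSD = P / BW
    = 58.961 / 58391.0
    = 0.00100976 W/Hz

0.00100976 W/Hz


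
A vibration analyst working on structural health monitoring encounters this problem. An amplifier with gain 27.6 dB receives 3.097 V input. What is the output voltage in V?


Output voltage from dB gain:
V_out = V_in * 10^(gain_dB / 20)
      = 3.097 * 10^(27.6 / 20)
      = 3.097 * 23.988329
      = 74.2919 V

74.2919 V


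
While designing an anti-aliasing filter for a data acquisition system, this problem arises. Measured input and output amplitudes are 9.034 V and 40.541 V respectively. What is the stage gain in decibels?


Voltage gain in dB:
G = 20 * log10(Vout / Vin)
  = 20 * log10(40.541 / 9.034)
  = 20 * log10(4.487602)
  = 20 * 0.652014
  = 13.04 dB

13.04 dB


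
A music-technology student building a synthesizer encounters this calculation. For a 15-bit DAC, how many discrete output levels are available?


Number of quantization levels = 2^N
= 2^15
= 32768

32768


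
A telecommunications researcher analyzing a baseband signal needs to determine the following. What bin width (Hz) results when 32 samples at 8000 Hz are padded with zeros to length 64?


Frequency resolution after zero-padding:
N_padded = 32 * 2 = 64
df = fs / N_padded
   = 8000 / 64
   = 125.0 Hz

125.0 Hz


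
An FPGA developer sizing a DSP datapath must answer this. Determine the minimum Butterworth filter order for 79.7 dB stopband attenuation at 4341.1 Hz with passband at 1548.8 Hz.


Butterworth filter order formula:
n = log10(10^(A/10) - 1) / (2 * log10(f_stop/f_pass))
10^(79.7/10) - 1 = 93325429.0797
f_stop/f_pass = 4341.1 / 1548.8 = 2.8029
n = 8.9029 -> ceil = 9

9


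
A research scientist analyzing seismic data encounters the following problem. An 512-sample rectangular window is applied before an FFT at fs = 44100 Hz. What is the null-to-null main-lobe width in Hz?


Main lobe width for a rectangular window:
Width = 2 * fs / N
      = 2 * 44100 / 512
      = 88200 / 512
      = 172.266 Hz

172.266 Hz


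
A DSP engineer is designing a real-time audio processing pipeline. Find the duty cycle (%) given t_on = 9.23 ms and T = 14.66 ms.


Duty cycle as a percentage:
DC = (t_on / T) * 100
   = (9.23 / 14.66) * 100
   = 0.629604 * 100
   = 62.96 %

62.96 %


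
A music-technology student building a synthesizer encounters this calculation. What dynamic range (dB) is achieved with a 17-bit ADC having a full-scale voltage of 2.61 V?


Dynamic range from full-scale to LSB:
V_min = V_max / 2^bits = 2.61 / 2^17
DR = 20 * log10(V_max / V_min)
   = 20 * log10(2^17)
   = 20 * 17 * log10(2)
   = 102.35 dB

102.35 dB


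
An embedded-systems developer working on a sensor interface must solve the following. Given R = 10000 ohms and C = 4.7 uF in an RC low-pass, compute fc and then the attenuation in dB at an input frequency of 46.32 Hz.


Step 1 — cutoff frequency:
fc = 1 / (2*pi*R*C)
C = 4.7 uF = 4.7e-06 F
fc = 1 / (2*pi*10000*4.7e-06)
   = 3.38628 Hz

Step 2 — magnitude at f = 46.32 Hz:
|H(f)| = 1 / sqrt(1 + (f/fc)^2)
f/fc = 46.32 / 3.38628 = 13.678727
|H| = 1 / sqrt(1 + 187.107572) = 0.0729116
|H|_dB = 20*log10(0.0729116) = -22.74 dB

fc = 3.38628 Hz; |H(46.32 Hz)| = -22.74 dB


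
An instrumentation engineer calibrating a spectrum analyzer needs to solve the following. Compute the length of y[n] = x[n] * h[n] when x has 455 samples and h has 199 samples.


Linear convolution output length:
L = N + M - 1
  = 455 + 199 - 1
  = 653 samples

653


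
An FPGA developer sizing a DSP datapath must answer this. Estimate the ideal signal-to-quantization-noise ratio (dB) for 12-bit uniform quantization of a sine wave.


Theoretical SNR for a full-scale sinusoid:
SNR = 6.02 * N + 1.76
    = 6.02 * 12 + 1.76
    = 72.24 + 1.76
    = 74.0 dB

74.0 dB


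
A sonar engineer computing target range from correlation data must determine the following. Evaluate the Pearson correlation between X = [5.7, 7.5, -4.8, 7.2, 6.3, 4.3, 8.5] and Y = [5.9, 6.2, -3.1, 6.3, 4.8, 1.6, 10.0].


Pearson correlation coefficient (population):
r = cov(X,Y) / (std(X) * std(Y))
Mean X = 4.9571, Mean Y = 4.5286
Cov(X,Y) = 15.049796
Std(X) = 4.17539, Std(Y) = 3.865494
r = 0.9325

0.9325


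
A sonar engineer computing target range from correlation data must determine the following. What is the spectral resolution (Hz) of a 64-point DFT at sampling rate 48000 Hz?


DFT frequency resolution:
df = fs / N
   = 48000 / 64
   = 750.0 Hz

750.0 Hz


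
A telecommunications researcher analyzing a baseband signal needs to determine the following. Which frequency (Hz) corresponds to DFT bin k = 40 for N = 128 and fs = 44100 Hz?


Frequency of DFT bin k:
f_k = k * fs / N
    = 40 * 44100 / 128
    = 1764000 / 128
    = 13781.25 Hz

13781.25 Hz


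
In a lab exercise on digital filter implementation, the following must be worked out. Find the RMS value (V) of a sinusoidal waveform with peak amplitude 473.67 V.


RMS voltage for a sinusoidal waveform:
V_rms = V_peak / sqrt(2)
      = 473.67 / 1.414214
      = 334.935 V

334.935 V


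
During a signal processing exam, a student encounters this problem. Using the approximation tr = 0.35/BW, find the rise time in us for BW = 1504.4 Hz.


Rise time from bandwidth relationship:
tr = 0.35 / BW
   = 0.35 / 1504.4
   = 0.0002326508907 s
   = 232.6509 us

232.6509 us


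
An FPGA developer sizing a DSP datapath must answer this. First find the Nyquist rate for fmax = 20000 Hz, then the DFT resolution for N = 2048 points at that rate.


Step 1 — Nyquist sampling rate:
fs = 2 * fmax = 2 * 20000 = 40000 Hz

Step 2 — DFT bin spacing:
df = fs / N = 40000 / 2048 = 19.5312 Hz

19.5312 Hz


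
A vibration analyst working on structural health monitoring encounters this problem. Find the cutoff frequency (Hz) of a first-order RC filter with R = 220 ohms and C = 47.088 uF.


Cutoff frequency of a first-order RC filter:
fc = 1 / (2 * pi * R * C)
C = 47.088 uF = 4.7088e-05 F
fc = 1 / (2 * pi * 220 * 4.7088e-05)
   = 1 / 0.065089778543784
   = 15.363395 Hz

15.363395 Hz


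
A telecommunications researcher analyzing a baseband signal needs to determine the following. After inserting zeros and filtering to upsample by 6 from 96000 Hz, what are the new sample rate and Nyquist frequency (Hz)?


Step 1 — output sample rate after interpolation by L:
fs_out = L * fs_in = 6 * 96000 = 576000 Hz

Step 2 — Nyquist frequency of the output stream:
f_Nyq = fs_out / 2 = 576000 / 2 = 288000.0 Hz

fs_out = 576000 Hz; f_Nyquist = 288000.0 Hz


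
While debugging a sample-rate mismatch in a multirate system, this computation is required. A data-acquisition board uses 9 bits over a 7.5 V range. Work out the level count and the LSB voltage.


Step 1 — number of quantization levels:
L = 2^N = 2^9 = 512

Step 2 — LSB step size:
delta = Vfs / L
      = 7.5 / 512
      = 0.01464844 V

Levels = 512; step size = 0.01464844 V


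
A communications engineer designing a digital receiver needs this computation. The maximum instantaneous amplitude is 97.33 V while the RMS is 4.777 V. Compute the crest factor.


Crest factor is the ratio of peak to RMS:
CF = V_peak / V_rms
   = 97.33 / 4.777
   = 20.3747

20.3747


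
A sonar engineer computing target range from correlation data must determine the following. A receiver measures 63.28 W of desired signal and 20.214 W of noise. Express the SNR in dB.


SNR in decibels:
SNR = 10 * log10(Ps / Pn)
    = 10 * log10(63.28 / 20.214)
    = 10 * log10(3.1305)
    = 10 * 0.4956
    = 4.96 dB

4.96 dB


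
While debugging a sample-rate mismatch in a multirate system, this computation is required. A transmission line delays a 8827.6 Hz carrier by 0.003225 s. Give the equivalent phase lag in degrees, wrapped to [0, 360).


Phase shift from frequency and time delay:
phi = 360 * f * t_delay
    = 360 * 8827.6 * 0.003225
    = 10248.84 degrees
    mod 360 = 168.84 degrees

168.84 degrees


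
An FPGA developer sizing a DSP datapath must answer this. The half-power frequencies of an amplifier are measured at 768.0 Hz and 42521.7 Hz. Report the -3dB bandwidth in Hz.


Bandwidth is the difference of -3dB frequencies:
BW = f_high - f_low
   = 42521.7 - 768.0
   = 41753.7 Hz

41753.7 Hz


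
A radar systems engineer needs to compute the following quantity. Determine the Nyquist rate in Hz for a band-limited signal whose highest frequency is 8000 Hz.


The Nyquist rate is twice the maximum frequency component.
fs_min = 2 * fmax
      = 2 * 8000
      = 16000 Hz

16000
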